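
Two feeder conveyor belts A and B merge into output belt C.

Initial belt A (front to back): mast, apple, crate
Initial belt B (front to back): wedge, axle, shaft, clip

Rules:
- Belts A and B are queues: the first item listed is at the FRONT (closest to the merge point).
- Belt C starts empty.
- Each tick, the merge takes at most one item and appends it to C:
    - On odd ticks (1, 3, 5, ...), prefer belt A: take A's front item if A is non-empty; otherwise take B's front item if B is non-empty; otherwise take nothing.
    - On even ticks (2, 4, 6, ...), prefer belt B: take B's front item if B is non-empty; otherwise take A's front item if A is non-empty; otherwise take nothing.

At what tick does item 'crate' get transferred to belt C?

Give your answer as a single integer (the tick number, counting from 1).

Answer: 5

Derivation:
Tick 1: prefer A, take mast from A; A=[apple,crate] B=[wedge,axle,shaft,clip] C=[mast]
Tick 2: prefer B, take wedge from B; A=[apple,crate] B=[axle,shaft,clip] C=[mast,wedge]
Tick 3: prefer A, take apple from A; A=[crate] B=[axle,shaft,clip] C=[mast,wedge,apple]
Tick 4: prefer B, take axle from B; A=[crate] B=[shaft,clip] C=[mast,wedge,apple,axle]
Tick 5: prefer A, take crate from A; A=[-] B=[shaft,clip] C=[mast,wedge,apple,axle,crate]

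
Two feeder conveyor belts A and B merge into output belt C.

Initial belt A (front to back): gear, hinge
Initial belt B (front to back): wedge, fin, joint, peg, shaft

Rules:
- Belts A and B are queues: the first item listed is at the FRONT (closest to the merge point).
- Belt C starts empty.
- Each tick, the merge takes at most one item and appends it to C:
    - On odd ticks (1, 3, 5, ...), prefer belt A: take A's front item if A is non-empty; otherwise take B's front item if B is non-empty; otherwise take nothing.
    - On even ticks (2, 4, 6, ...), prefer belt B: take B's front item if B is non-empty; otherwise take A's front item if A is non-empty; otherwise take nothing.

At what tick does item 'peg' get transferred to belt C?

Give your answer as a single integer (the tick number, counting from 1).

Tick 1: prefer A, take gear from A; A=[hinge] B=[wedge,fin,joint,peg,shaft] C=[gear]
Tick 2: prefer B, take wedge from B; A=[hinge] B=[fin,joint,peg,shaft] C=[gear,wedge]
Tick 3: prefer A, take hinge from A; A=[-] B=[fin,joint,peg,shaft] C=[gear,wedge,hinge]
Tick 4: prefer B, take fin from B; A=[-] B=[joint,peg,shaft] C=[gear,wedge,hinge,fin]
Tick 5: prefer A, take joint from B; A=[-] B=[peg,shaft] C=[gear,wedge,hinge,fin,joint]
Tick 6: prefer B, take peg from B; A=[-] B=[shaft] C=[gear,wedge,hinge,fin,joint,peg]

Answer: 6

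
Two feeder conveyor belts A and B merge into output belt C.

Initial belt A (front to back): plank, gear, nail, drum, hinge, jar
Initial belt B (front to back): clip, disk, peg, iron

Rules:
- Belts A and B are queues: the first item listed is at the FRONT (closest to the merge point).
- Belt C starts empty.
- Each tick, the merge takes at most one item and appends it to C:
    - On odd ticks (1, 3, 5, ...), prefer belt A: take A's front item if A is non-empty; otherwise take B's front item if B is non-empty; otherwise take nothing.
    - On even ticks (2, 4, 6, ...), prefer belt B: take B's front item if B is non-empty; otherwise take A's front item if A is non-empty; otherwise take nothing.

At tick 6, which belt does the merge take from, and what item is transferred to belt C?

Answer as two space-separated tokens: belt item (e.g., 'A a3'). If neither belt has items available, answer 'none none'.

Tick 1: prefer A, take plank from A; A=[gear,nail,drum,hinge,jar] B=[clip,disk,peg,iron] C=[plank]
Tick 2: prefer B, take clip from B; A=[gear,nail,drum,hinge,jar] B=[disk,peg,iron] C=[plank,clip]
Tick 3: prefer A, take gear from A; A=[nail,drum,hinge,jar] B=[disk,peg,iron] C=[plank,clip,gear]
Tick 4: prefer B, take disk from B; A=[nail,drum,hinge,jar] B=[peg,iron] C=[plank,clip,gear,disk]
Tick 5: prefer A, take nail from A; A=[drum,hinge,jar] B=[peg,iron] C=[plank,clip,gear,disk,nail]
Tick 6: prefer B, take peg from B; A=[drum,hinge,jar] B=[iron] C=[plank,clip,gear,disk,nail,peg]

Answer: B peg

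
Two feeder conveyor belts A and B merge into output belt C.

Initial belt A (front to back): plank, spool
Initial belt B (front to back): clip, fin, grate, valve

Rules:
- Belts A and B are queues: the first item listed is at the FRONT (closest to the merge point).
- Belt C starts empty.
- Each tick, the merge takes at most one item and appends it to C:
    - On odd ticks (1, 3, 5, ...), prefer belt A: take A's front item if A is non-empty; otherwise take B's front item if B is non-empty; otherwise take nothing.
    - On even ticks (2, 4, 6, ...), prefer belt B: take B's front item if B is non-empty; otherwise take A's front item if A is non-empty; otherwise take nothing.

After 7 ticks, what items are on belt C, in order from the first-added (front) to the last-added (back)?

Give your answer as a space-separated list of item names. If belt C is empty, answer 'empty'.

Tick 1: prefer A, take plank from A; A=[spool] B=[clip,fin,grate,valve] C=[plank]
Tick 2: prefer B, take clip from B; A=[spool] B=[fin,grate,valve] C=[plank,clip]
Tick 3: prefer A, take spool from A; A=[-] B=[fin,grate,valve] C=[plank,clip,spool]
Tick 4: prefer B, take fin from B; A=[-] B=[grate,valve] C=[plank,clip,spool,fin]
Tick 5: prefer A, take grate from B; A=[-] B=[valve] C=[plank,clip,spool,fin,grate]
Tick 6: prefer B, take valve from B; A=[-] B=[-] C=[plank,clip,spool,fin,grate,valve]
Tick 7: prefer A, both empty, nothing taken; A=[-] B=[-] C=[plank,clip,spool,fin,grate,valve]

Answer: plank clip spool fin grate valve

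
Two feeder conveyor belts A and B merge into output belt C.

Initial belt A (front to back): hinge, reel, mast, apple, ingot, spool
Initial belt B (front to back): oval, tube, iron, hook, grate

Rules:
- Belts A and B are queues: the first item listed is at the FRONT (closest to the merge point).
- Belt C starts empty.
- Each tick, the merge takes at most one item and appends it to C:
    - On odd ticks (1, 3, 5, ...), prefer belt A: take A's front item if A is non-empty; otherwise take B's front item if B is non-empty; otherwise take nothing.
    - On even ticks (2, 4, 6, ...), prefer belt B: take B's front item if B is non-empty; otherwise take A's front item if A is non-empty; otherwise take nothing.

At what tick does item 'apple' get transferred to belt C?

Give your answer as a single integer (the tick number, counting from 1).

Tick 1: prefer A, take hinge from A; A=[reel,mast,apple,ingot,spool] B=[oval,tube,iron,hook,grate] C=[hinge]
Tick 2: prefer B, take oval from B; A=[reel,mast,apple,ingot,spool] B=[tube,iron,hook,grate] C=[hinge,oval]
Tick 3: prefer A, take reel from A; A=[mast,apple,ingot,spool] B=[tube,iron,hook,grate] C=[hinge,oval,reel]
Tick 4: prefer B, take tube from B; A=[mast,apple,ingot,spool] B=[iron,hook,grate] C=[hinge,oval,reel,tube]
Tick 5: prefer A, take mast from A; A=[apple,ingot,spool] B=[iron,hook,grate] C=[hinge,oval,reel,tube,mast]
Tick 6: prefer B, take iron from B; A=[apple,ingot,spool] B=[hook,grate] C=[hinge,oval,reel,tube,mast,iron]
Tick 7: prefer A, take apple from A; A=[ingot,spool] B=[hook,grate] C=[hinge,oval,reel,tube,mast,iron,apple]

Answer: 7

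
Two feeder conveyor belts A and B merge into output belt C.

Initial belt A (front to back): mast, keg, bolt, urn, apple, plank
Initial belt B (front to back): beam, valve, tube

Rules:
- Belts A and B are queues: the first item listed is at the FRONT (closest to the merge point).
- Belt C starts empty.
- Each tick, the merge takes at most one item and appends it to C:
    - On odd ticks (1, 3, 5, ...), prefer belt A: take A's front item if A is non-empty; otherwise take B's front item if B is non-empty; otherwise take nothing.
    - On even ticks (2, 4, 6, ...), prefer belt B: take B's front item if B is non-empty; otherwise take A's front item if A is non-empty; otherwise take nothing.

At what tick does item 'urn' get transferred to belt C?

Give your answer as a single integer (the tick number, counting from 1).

Answer: 7

Derivation:
Tick 1: prefer A, take mast from A; A=[keg,bolt,urn,apple,plank] B=[beam,valve,tube] C=[mast]
Tick 2: prefer B, take beam from B; A=[keg,bolt,urn,apple,plank] B=[valve,tube] C=[mast,beam]
Tick 3: prefer A, take keg from A; A=[bolt,urn,apple,plank] B=[valve,tube] C=[mast,beam,keg]
Tick 4: prefer B, take valve from B; A=[bolt,urn,apple,plank] B=[tube] C=[mast,beam,keg,valve]
Tick 5: prefer A, take bolt from A; A=[urn,apple,plank] B=[tube] C=[mast,beam,keg,valve,bolt]
Tick 6: prefer B, take tube from B; A=[urn,apple,plank] B=[-] C=[mast,beam,keg,valve,bolt,tube]
Tick 7: prefer A, take urn from A; A=[apple,plank] B=[-] C=[mast,beam,keg,valve,bolt,tube,urn]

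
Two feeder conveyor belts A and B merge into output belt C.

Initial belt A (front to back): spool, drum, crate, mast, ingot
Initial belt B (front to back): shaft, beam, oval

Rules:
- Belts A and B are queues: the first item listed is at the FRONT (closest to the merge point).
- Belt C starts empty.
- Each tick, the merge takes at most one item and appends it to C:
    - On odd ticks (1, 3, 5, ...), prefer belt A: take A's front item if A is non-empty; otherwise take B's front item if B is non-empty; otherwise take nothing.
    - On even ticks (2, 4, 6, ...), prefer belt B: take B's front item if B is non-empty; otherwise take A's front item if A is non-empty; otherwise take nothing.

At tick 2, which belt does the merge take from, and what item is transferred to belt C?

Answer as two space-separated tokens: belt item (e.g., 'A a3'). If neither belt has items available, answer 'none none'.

Answer: B shaft

Derivation:
Tick 1: prefer A, take spool from A; A=[drum,crate,mast,ingot] B=[shaft,beam,oval] C=[spool]
Tick 2: prefer B, take shaft from B; A=[drum,crate,mast,ingot] B=[beam,oval] C=[spool,shaft]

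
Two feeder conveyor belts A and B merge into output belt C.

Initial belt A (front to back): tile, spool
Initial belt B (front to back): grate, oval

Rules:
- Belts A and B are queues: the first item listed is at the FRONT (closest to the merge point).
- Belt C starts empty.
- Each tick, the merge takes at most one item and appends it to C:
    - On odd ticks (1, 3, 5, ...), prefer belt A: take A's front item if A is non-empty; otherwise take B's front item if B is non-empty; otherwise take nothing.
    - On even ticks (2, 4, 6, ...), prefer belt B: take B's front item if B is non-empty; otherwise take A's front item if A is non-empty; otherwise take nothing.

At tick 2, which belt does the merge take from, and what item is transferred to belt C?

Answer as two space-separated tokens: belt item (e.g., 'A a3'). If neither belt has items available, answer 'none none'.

Tick 1: prefer A, take tile from A; A=[spool] B=[grate,oval] C=[tile]
Tick 2: prefer B, take grate from B; A=[spool] B=[oval] C=[tile,grate]

Answer: B grate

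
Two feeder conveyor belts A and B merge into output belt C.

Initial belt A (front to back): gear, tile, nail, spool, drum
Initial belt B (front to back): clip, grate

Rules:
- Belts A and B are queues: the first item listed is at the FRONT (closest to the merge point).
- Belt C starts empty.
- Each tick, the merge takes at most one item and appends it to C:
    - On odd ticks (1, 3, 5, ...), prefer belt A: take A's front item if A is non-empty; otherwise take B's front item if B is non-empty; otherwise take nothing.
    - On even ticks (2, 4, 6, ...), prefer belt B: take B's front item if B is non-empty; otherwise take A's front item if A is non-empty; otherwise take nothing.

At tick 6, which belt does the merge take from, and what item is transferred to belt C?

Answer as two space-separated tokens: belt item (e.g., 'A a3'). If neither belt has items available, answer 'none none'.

Answer: A spool

Derivation:
Tick 1: prefer A, take gear from A; A=[tile,nail,spool,drum] B=[clip,grate] C=[gear]
Tick 2: prefer B, take clip from B; A=[tile,nail,spool,drum] B=[grate] C=[gear,clip]
Tick 3: prefer A, take tile from A; A=[nail,spool,drum] B=[grate] C=[gear,clip,tile]
Tick 4: prefer B, take grate from B; A=[nail,spool,drum] B=[-] C=[gear,clip,tile,grate]
Tick 5: prefer A, take nail from A; A=[spool,drum] B=[-] C=[gear,clip,tile,grate,nail]
Tick 6: prefer B, take spool from A; A=[drum] B=[-] C=[gear,clip,tile,grate,nail,spool]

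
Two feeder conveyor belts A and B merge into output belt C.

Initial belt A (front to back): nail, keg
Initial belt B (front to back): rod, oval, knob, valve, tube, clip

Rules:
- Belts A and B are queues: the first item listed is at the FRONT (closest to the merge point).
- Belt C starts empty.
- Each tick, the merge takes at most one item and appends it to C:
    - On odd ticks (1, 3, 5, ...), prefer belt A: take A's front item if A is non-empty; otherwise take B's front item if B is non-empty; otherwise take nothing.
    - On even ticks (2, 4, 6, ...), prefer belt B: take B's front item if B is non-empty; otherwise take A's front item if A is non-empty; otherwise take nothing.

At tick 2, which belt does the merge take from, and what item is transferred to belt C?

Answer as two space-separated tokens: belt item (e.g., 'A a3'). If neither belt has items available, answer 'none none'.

Tick 1: prefer A, take nail from A; A=[keg] B=[rod,oval,knob,valve,tube,clip] C=[nail]
Tick 2: prefer B, take rod from B; A=[keg] B=[oval,knob,valve,tube,clip] C=[nail,rod]

Answer: B rod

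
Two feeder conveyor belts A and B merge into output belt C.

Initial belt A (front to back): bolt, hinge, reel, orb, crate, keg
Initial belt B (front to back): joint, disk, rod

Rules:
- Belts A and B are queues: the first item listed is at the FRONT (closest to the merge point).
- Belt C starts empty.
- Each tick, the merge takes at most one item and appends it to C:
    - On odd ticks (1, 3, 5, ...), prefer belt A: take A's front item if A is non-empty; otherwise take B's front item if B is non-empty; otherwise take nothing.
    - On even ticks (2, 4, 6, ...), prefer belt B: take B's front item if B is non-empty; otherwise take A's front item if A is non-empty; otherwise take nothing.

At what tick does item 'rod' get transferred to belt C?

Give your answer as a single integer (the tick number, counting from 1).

Answer: 6

Derivation:
Tick 1: prefer A, take bolt from A; A=[hinge,reel,orb,crate,keg] B=[joint,disk,rod] C=[bolt]
Tick 2: prefer B, take joint from B; A=[hinge,reel,orb,crate,keg] B=[disk,rod] C=[bolt,joint]
Tick 3: prefer A, take hinge from A; A=[reel,orb,crate,keg] B=[disk,rod] C=[bolt,joint,hinge]
Tick 4: prefer B, take disk from B; A=[reel,orb,crate,keg] B=[rod] C=[bolt,joint,hinge,disk]
Tick 5: prefer A, take reel from A; A=[orb,crate,keg] B=[rod] C=[bolt,joint,hinge,disk,reel]
Tick 6: prefer B, take rod from B; A=[orb,crate,keg] B=[-] C=[bolt,joint,hinge,disk,reel,rod]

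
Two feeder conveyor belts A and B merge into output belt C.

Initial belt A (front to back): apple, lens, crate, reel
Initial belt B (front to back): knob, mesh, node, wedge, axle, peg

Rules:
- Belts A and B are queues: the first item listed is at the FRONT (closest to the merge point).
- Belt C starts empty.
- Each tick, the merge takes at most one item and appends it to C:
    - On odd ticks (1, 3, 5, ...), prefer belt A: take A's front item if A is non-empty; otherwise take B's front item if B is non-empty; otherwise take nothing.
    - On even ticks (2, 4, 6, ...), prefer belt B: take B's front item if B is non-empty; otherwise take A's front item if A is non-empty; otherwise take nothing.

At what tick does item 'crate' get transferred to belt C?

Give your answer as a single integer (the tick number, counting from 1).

Answer: 5

Derivation:
Tick 1: prefer A, take apple from A; A=[lens,crate,reel] B=[knob,mesh,node,wedge,axle,peg] C=[apple]
Tick 2: prefer B, take knob from B; A=[lens,crate,reel] B=[mesh,node,wedge,axle,peg] C=[apple,knob]
Tick 3: prefer A, take lens from A; A=[crate,reel] B=[mesh,node,wedge,axle,peg] C=[apple,knob,lens]
Tick 4: prefer B, take mesh from B; A=[crate,reel] B=[node,wedge,axle,peg] C=[apple,knob,lens,mesh]
Tick 5: prefer A, take crate from A; A=[reel] B=[node,wedge,axle,peg] C=[apple,knob,lens,mesh,crate]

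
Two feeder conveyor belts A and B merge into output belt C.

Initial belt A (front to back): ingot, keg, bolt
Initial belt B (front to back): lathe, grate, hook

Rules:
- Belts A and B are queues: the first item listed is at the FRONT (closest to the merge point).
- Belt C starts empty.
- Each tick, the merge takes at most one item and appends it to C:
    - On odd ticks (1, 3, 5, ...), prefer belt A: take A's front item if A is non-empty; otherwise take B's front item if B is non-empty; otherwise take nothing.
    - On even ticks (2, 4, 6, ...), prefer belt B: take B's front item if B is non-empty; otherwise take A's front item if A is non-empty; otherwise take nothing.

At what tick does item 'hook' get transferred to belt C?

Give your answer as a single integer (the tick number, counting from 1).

Tick 1: prefer A, take ingot from A; A=[keg,bolt] B=[lathe,grate,hook] C=[ingot]
Tick 2: prefer B, take lathe from B; A=[keg,bolt] B=[grate,hook] C=[ingot,lathe]
Tick 3: prefer A, take keg from A; A=[bolt] B=[grate,hook] C=[ingot,lathe,keg]
Tick 4: prefer B, take grate from B; A=[bolt] B=[hook] C=[ingot,lathe,keg,grate]
Tick 5: prefer A, take bolt from A; A=[-] B=[hook] C=[ingot,lathe,keg,grate,bolt]
Tick 6: prefer B, take hook from B; A=[-] B=[-] C=[ingot,lathe,keg,grate,bolt,hook]

Answer: 6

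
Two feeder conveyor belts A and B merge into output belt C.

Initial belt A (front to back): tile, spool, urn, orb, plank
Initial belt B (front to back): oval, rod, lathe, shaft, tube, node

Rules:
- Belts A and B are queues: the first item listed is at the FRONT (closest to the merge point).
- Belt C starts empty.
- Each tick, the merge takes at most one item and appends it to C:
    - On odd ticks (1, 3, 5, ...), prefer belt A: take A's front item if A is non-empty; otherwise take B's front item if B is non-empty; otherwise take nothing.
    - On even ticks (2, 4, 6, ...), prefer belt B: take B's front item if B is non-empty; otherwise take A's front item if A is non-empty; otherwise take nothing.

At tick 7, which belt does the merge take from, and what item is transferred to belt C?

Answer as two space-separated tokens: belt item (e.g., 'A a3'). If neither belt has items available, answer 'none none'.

Tick 1: prefer A, take tile from A; A=[spool,urn,orb,plank] B=[oval,rod,lathe,shaft,tube,node] C=[tile]
Tick 2: prefer B, take oval from B; A=[spool,urn,orb,plank] B=[rod,lathe,shaft,tube,node] C=[tile,oval]
Tick 3: prefer A, take spool from A; A=[urn,orb,plank] B=[rod,lathe,shaft,tube,node] C=[tile,oval,spool]
Tick 4: prefer B, take rod from B; A=[urn,orb,plank] B=[lathe,shaft,tube,node] C=[tile,oval,spool,rod]
Tick 5: prefer A, take urn from A; A=[orb,plank] B=[lathe,shaft,tube,node] C=[tile,oval,spool,rod,urn]
Tick 6: prefer B, take lathe from B; A=[orb,plank] B=[shaft,tube,node] C=[tile,oval,spool,rod,urn,lathe]
Tick 7: prefer A, take orb from A; A=[plank] B=[shaft,tube,node] C=[tile,oval,spool,rod,urn,lathe,orb]

Answer: A orb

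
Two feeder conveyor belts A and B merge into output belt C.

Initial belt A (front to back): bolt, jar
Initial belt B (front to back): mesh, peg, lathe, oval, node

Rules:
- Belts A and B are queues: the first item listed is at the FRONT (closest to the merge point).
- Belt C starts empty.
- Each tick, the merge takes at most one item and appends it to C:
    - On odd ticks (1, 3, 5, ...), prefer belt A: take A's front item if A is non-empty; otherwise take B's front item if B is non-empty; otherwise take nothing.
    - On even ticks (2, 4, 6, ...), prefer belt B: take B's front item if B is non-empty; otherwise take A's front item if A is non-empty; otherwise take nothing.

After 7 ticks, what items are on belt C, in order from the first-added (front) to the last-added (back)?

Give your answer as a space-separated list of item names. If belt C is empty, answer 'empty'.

Tick 1: prefer A, take bolt from A; A=[jar] B=[mesh,peg,lathe,oval,node] C=[bolt]
Tick 2: prefer B, take mesh from B; A=[jar] B=[peg,lathe,oval,node] C=[bolt,mesh]
Tick 3: prefer A, take jar from A; A=[-] B=[peg,lathe,oval,node] C=[bolt,mesh,jar]
Tick 4: prefer B, take peg from B; A=[-] B=[lathe,oval,node] C=[bolt,mesh,jar,peg]
Tick 5: prefer A, take lathe from B; A=[-] B=[oval,node] C=[bolt,mesh,jar,peg,lathe]
Tick 6: prefer B, take oval from B; A=[-] B=[node] C=[bolt,mesh,jar,peg,lathe,oval]
Tick 7: prefer A, take node from B; A=[-] B=[-] C=[bolt,mesh,jar,peg,lathe,oval,node]

Answer: bolt mesh jar peg lathe oval node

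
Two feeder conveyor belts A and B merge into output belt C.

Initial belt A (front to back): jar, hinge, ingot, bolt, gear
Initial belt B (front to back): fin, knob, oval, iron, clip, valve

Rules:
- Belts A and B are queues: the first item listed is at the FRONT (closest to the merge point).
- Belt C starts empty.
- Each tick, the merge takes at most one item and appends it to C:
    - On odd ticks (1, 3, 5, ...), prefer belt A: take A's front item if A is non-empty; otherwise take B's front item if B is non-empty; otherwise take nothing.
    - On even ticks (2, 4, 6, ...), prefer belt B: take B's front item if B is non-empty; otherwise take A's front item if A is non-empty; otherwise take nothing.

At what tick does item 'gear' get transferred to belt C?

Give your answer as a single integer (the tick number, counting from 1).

Answer: 9

Derivation:
Tick 1: prefer A, take jar from A; A=[hinge,ingot,bolt,gear] B=[fin,knob,oval,iron,clip,valve] C=[jar]
Tick 2: prefer B, take fin from B; A=[hinge,ingot,bolt,gear] B=[knob,oval,iron,clip,valve] C=[jar,fin]
Tick 3: prefer A, take hinge from A; A=[ingot,bolt,gear] B=[knob,oval,iron,clip,valve] C=[jar,fin,hinge]
Tick 4: prefer B, take knob from B; A=[ingot,bolt,gear] B=[oval,iron,clip,valve] C=[jar,fin,hinge,knob]
Tick 5: prefer A, take ingot from A; A=[bolt,gear] B=[oval,iron,clip,valve] C=[jar,fin,hinge,knob,ingot]
Tick 6: prefer B, take oval from B; A=[bolt,gear] B=[iron,clip,valve] C=[jar,fin,hinge,knob,ingot,oval]
Tick 7: prefer A, take bolt from A; A=[gear] B=[iron,clip,valve] C=[jar,fin,hinge,knob,ingot,oval,bolt]
Tick 8: prefer B, take iron from B; A=[gear] B=[clip,valve] C=[jar,fin,hinge,knob,ingot,oval,bolt,iron]
Tick 9: prefer A, take gear from A; A=[-] B=[clip,valve] C=[jar,fin,hinge,knob,ingot,oval,bolt,iron,gear]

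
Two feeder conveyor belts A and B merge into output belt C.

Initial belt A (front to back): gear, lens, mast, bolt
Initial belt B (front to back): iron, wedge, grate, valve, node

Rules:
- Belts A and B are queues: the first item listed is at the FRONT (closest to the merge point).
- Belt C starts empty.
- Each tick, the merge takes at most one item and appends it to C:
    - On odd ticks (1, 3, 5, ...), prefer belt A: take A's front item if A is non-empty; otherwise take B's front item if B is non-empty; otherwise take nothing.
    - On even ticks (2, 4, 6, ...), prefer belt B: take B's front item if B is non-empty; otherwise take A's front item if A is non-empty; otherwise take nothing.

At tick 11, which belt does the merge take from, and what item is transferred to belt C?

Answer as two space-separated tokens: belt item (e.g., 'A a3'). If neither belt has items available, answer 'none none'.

Tick 1: prefer A, take gear from A; A=[lens,mast,bolt] B=[iron,wedge,grate,valve,node] C=[gear]
Tick 2: prefer B, take iron from B; A=[lens,mast,bolt] B=[wedge,grate,valve,node] C=[gear,iron]
Tick 3: prefer A, take lens from A; A=[mast,bolt] B=[wedge,grate,valve,node] C=[gear,iron,lens]
Tick 4: prefer B, take wedge from B; A=[mast,bolt] B=[grate,valve,node] C=[gear,iron,lens,wedge]
Tick 5: prefer A, take mast from A; A=[bolt] B=[grate,valve,node] C=[gear,iron,lens,wedge,mast]
Tick 6: prefer B, take grate from B; A=[bolt] B=[valve,node] C=[gear,iron,lens,wedge,mast,grate]
Tick 7: prefer A, take bolt from A; A=[-] B=[valve,node] C=[gear,iron,lens,wedge,mast,grate,bolt]
Tick 8: prefer B, take valve from B; A=[-] B=[node] C=[gear,iron,lens,wedge,mast,grate,bolt,valve]
Tick 9: prefer A, take node from B; A=[-] B=[-] C=[gear,iron,lens,wedge,mast,grate,bolt,valve,node]
Tick 10: prefer B, both empty, nothing taken; A=[-] B=[-] C=[gear,iron,lens,wedge,mast,grate,bolt,valve,node]
Tick 11: prefer A, both empty, nothing taken; A=[-] B=[-] C=[gear,iron,lens,wedge,mast,grate,bolt,valve,node]

Answer: none none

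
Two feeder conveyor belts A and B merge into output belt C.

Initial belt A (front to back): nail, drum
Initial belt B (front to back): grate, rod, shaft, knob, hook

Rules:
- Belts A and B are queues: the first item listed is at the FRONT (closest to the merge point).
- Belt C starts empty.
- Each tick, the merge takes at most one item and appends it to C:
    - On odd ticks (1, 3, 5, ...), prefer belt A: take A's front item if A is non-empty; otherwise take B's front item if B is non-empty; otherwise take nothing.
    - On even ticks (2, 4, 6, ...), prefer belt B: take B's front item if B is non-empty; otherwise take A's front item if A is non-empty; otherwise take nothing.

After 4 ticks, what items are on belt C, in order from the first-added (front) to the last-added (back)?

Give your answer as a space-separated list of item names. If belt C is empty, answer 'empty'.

Answer: nail grate drum rod

Derivation:
Tick 1: prefer A, take nail from A; A=[drum] B=[grate,rod,shaft,knob,hook] C=[nail]
Tick 2: prefer B, take grate from B; A=[drum] B=[rod,shaft,knob,hook] C=[nail,grate]
Tick 3: prefer A, take drum from A; A=[-] B=[rod,shaft,knob,hook] C=[nail,grate,drum]
Tick 4: prefer B, take rod from B; A=[-] B=[shaft,knob,hook] C=[nail,grate,drum,rod]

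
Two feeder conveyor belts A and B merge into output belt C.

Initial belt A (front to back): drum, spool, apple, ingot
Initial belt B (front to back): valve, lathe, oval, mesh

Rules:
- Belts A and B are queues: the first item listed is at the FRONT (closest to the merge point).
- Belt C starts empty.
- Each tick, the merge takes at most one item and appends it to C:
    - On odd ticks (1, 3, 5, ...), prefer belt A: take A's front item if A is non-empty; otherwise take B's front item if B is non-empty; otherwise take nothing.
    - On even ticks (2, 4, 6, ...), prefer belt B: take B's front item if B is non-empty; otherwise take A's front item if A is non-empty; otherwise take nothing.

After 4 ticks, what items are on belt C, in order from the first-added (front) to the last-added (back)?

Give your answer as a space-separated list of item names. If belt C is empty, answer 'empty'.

Tick 1: prefer A, take drum from A; A=[spool,apple,ingot] B=[valve,lathe,oval,mesh] C=[drum]
Tick 2: prefer B, take valve from B; A=[spool,apple,ingot] B=[lathe,oval,mesh] C=[drum,valve]
Tick 3: prefer A, take spool from A; A=[apple,ingot] B=[lathe,oval,mesh] C=[drum,valve,spool]
Tick 4: prefer B, take lathe from B; A=[apple,ingot] B=[oval,mesh] C=[drum,valve,spool,lathe]

Answer: drum valve spool lathe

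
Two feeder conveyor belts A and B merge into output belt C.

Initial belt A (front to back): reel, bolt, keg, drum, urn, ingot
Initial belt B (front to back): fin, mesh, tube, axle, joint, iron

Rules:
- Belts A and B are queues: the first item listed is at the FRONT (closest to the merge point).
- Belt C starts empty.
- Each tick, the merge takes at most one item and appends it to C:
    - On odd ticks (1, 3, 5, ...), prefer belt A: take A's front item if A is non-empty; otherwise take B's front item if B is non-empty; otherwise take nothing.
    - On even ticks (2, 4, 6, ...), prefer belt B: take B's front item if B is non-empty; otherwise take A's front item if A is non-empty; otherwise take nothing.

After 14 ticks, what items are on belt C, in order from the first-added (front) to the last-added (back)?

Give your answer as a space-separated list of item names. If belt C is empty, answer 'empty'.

Tick 1: prefer A, take reel from A; A=[bolt,keg,drum,urn,ingot] B=[fin,mesh,tube,axle,joint,iron] C=[reel]
Tick 2: prefer B, take fin from B; A=[bolt,keg,drum,urn,ingot] B=[mesh,tube,axle,joint,iron] C=[reel,fin]
Tick 3: prefer A, take bolt from A; A=[keg,drum,urn,ingot] B=[mesh,tube,axle,joint,iron] C=[reel,fin,bolt]
Tick 4: prefer B, take mesh from B; A=[keg,drum,urn,ingot] B=[tube,axle,joint,iron] C=[reel,fin,bolt,mesh]
Tick 5: prefer A, take keg from A; A=[drum,urn,ingot] B=[tube,axle,joint,iron] C=[reel,fin,bolt,mesh,keg]
Tick 6: prefer B, take tube from B; A=[drum,urn,ingot] B=[axle,joint,iron] C=[reel,fin,bolt,mesh,keg,tube]
Tick 7: prefer A, take drum from A; A=[urn,ingot] B=[axle,joint,iron] C=[reel,fin,bolt,mesh,keg,tube,drum]
Tick 8: prefer B, take axle from B; A=[urn,ingot] B=[joint,iron] C=[reel,fin,bolt,mesh,keg,tube,drum,axle]
Tick 9: prefer A, take urn from A; A=[ingot] B=[joint,iron] C=[reel,fin,bolt,mesh,keg,tube,drum,axle,urn]
Tick 10: prefer B, take joint from B; A=[ingot] B=[iron] C=[reel,fin,bolt,mesh,keg,tube,drum,axle,urn,joint]
Tick 11: prefer A, take ingot from A; A=[-] B=[iron] C=[reel,fin,bolt,mesh,keg,tube,drum,axle,urn,joint,ingot]
Tick 12: prefer B, take iron from B; A=[-] B=[-] C=[reel,fin,bolt,mesh,keg,tube,drum,axle,urn,joint,ingot,iron]
Tick 13: prefer A, both empty, nothing taken; A=[-] B=[-] C=[reel,fin,bolt,mesh,keg,tube,drum,axle,urn,joint,ingot,iron]
Tick 14: prefer B, both empty, nothing taken; A=[-] B=[-] C=[reel,fin,bolt,mesh,keg,tube,drum,axle,urn,joint,ingot,iron]

Answer: reel fin bolt mesh keg tube drum axle urn joint ingot iron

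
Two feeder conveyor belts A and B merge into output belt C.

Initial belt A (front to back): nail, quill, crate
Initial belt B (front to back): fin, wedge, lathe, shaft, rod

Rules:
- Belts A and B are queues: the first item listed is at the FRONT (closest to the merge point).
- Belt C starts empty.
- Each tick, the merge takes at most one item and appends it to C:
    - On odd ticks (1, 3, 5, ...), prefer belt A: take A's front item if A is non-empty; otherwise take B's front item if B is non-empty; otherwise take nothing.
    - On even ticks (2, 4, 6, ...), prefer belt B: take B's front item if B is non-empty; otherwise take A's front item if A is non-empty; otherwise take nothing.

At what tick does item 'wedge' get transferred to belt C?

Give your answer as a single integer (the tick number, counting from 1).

Answer: 4

Derivation:
Tick 1: prefer A, take nail from A; A=[quill,crate] B=[fin,wedge,lathe,shaft,rod] C=[nail]
Tick 2: prefer B, take fin from B; A=[quill,crate] B=[wedge,lathe,shaft,rod] C=[nail,fin]
Tick 3: prefer A, take quill from A; A=[crate] B=[wedge,lathe,shaft,rod] C=[nail,fin,quill]
Tick 4: prefer B, take wedge from B; A=[crate] B=[lathe,shaft,rod] C=[nail,fin,quill,wedge]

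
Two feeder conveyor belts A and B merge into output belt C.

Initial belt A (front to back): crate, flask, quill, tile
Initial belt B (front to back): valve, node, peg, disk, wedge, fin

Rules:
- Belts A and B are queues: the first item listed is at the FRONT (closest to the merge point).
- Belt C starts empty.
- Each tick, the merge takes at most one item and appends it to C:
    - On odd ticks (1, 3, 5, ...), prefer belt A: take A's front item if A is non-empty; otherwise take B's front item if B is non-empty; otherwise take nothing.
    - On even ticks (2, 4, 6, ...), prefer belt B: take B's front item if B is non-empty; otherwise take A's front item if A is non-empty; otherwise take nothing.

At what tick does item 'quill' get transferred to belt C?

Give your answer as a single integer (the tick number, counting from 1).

Tick 1: prefer A, take crate from A; A=[flask,quill,tile] B=[valve,node,peg,disk,wedge,fin] C=[crate]
Tick 2: prefer B, take valve from B; A=[flask,quill,tile] B=[node,peg,disk,wedge,fin] C=[crate,valve]
Tick 3: prefer A, take flask from A; A=[quill,tile] B=[node,peg,disk,wedge,fin] C=[crate,valve,flask]
Tick 4: prefer B, take node from B; A=[quill,tile] B=[peg,disk,wedge,fin] C=[crate,valve,flask,node]
Tick 5: prefer A, take quill from A; A=[tile] B=[peg,disk,wedge,fin] C=[crate,valve,flask,node,quill]

Answer: 5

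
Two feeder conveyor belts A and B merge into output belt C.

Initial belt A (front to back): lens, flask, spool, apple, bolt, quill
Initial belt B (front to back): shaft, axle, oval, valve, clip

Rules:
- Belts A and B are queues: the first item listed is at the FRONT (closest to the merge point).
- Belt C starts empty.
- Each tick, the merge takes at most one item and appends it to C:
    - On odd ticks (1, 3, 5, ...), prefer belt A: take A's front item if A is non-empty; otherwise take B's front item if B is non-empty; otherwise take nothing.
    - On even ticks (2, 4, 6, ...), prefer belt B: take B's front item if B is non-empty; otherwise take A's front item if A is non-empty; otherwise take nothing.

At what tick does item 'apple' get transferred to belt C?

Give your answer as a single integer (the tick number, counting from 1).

Answer: 7

Derivation:
Tick 1: prefer A, take lens from A; A=[flask,spool,apple,bolt,quill] B=[shaft,axle,oval,valve,clip] C=[lens]
Tick 2: prefer B, take shaft from B; A=[flask,spool,apple,bolt,quill] B=[axle,oval,valve,clip] C=[lens,shaft]
Tick 3: prefer A, take flask from A; A=[spool,apple,bolt,quill] B=[axle,oval,valve,clip] C=[lens,shaft,flask]
Tick 4: prefer B, take axle from B; A=[spool,apple,bolt,quill] B=[oval,valve,clip] C=[lens,shaft,flask,axle]
Tick 5: prefer A, take spool from A; A=[apple,bolt,quill] B=[oval,valve,clip] C=[lens,shaft,flask,axle,spool]
Tick 6: prefer B, take oval from B; A=[apple,bolt,quill] B=[valve,clip] C=[lens,shaft,flask,axle,spool,oval]
Tick 7: prefer A, take apple from A; A=[bolt,quill] B=[valve,clip] C=[lens,shaft,flask,axle,spool,oval,apple]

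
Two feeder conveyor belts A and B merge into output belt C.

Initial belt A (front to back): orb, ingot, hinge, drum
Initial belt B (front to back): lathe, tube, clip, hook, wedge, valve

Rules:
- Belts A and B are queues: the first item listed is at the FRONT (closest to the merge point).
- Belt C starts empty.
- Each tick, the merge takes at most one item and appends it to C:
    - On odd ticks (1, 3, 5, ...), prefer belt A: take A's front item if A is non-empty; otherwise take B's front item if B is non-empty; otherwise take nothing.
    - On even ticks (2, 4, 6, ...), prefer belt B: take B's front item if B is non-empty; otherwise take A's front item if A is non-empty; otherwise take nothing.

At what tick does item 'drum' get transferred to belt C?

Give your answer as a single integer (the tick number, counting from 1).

Tick 1: prefer A, take orb from A; A=[ingot,hinge,drum] B=[lathe,tube,clip,hook,wedge,valve] C=[orb]
Tick 2: prefer B, take lathe from B; A=[ingot,hinge,drum] B=[tube,clip,hook,wedge,valve] C=[orb,lathe]
Tick 3: prefer A, take ingot from A; A=[hinge,drum] B=[tube,clip,hook,wedge,valve] C=[orb,lathe,ingot]
Tick 4: prefer B, take tube from B; A=[hinge,drum] B=[clip,hook,wedge,valve] C=[orb,lathe,ingot,tube]
Tick 5: prefer A, take hinge from A; A=[drum] B=[clip,hook,wedge,valve] C=[orb,lathe,ingot,tube,hinge]
Tick 6: prefer B, take clip from B; A=[drum] B=[hook,wedge,valve] C=[orb,lathe,ingot,tube,hinge,clip]
Tick 7: prefer A, take drum from A; A=[-] B=[hook,wedge,valve] C=[orb,lathe,ingot,tube,hinge,clip,drum]

Answer: 7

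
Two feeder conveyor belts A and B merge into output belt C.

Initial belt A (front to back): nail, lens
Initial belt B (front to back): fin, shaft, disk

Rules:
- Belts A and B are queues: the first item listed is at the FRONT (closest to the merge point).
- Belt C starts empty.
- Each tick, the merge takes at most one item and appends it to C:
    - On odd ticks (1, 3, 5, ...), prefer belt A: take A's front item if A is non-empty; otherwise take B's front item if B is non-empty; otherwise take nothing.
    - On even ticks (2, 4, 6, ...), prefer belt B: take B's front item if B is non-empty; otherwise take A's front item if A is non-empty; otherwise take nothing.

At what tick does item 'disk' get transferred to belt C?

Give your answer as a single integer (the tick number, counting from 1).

Tick 1: prefer A, take nail from A; A=[lens] B=[fin,shaft,disk] C=[nail]
Tick 2: prefer B, take fin from B; A=[lens] B=[shaft,disk] C=[nail,fin]
Tick 3: prefer A, take lens from A; A=[-] B=[shaft,disk] C=[nail,fin,lens]
Tick 4: prefer B, take shaft from B; A=[-] B=[disk] C=[nail,fin,lens,shaft]
Tick 5: prefer A, take disk from B; A=[-] B=[-] C=[nail,fin,lens,shaft,disk]

Answer: 5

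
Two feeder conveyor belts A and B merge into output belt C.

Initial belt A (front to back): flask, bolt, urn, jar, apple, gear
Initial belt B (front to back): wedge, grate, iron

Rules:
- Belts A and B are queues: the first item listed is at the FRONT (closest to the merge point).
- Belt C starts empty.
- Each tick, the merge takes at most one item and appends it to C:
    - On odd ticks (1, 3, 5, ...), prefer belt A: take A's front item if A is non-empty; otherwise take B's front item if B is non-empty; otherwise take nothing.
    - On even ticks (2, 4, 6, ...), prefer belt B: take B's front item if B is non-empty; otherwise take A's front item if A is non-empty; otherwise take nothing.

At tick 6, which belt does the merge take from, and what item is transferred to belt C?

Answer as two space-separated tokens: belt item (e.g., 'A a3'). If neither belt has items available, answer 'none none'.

Answer: B iron

Derivation:
Tick 1: prefer A, take flask from A; A=[bolt,urn,jar,apple,gear] B=[wedge,grate,iron] C=[flask]
Tick 2: prefer B, take wedge from B; A=[bolt,urn,jar,apple,gear] B=[grate,iron] C=[flask,wedge]
Tick 3: prefer A, take bolt from A; A=[urn,jar,apple,gear] B=[grate,iron] C=[flask,wedge,bolt]
Tick 4: prefer B, take grate from B; A=[urn,jar,apple,gear] B=[iron] C=[flask,wedge,bolt,grate]
Tick 5: prefer A, take urn from A; A=[jar,apple,gear] B=[iron] C=[flask,wedge,bolt,grate,urn]
Tick 6: prefer B, take iron from B; A=[jar,apple,gear] B=[-] C=[flask,wedge,bolt,grate,urn,iron]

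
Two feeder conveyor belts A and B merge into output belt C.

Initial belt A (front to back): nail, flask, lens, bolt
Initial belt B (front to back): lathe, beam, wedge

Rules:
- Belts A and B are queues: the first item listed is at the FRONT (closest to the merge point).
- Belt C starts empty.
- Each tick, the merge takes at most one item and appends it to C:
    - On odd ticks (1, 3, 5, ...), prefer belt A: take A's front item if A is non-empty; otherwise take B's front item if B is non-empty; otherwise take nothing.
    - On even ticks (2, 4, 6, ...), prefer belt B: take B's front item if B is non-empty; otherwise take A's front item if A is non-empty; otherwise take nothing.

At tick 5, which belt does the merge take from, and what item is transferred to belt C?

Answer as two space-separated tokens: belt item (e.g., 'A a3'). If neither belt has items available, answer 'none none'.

Answer: A lens

Derivation:
Tick 1: prefer A, take nail from A; A=[flask,lens,bolt] B=[lathe,beam,wedge] C=[nail]
Tick 2: prefer B, take lathe from B; A=[flask,lens,bolt] B=[beam,wedge] C=[nail,lathe]
Tick 3: prefer A, take flask from A; A=[lens,bolt] B=[beam,wedge] C=[nail,lathe,flask]
Tick 4: prefer B, take beam from B; A=[lens,bolt] B=[wedge] C=[nail,lathe,flask,beam]
Tick 5: prefer A, take lens from A; A=[bolt] B=[wedge] C=[nail,lathe,flask,beam,lens]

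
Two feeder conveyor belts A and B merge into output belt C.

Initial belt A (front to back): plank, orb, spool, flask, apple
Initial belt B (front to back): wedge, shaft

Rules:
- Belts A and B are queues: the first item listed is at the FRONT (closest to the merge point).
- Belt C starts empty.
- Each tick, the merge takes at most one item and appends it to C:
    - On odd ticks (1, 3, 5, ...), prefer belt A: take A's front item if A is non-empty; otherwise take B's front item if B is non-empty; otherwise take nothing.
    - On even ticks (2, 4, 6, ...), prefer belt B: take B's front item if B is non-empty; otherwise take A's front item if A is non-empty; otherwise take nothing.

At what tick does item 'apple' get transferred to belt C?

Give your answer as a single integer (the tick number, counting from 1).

Answer: 7

Derivation:
Tick 1: prefer A, take plank from A; A=[orb,spool,flask,apple] B=[wedge,shaft] C=[plank]
Tick 2: prefer B, take wedge from B; A=[orb,spool,flask,apple] B=[shaft] C=[plank,wedge]
Tick 3: prefer A, take orb from A; A=[spool,flask,apple] B=[shaft] C=[plank,wedge,orb]
Tick 4: prefer B, take shaft from B; A=[spool,flask,apple] B=[-] C=[plank,wedge,orb,shaft]
Tick 5: prefer A, take spool from A; A=[flask,apple] B=[-] C=[plank,wedge,orb,shaft,spool]
Tick 6: prefer B, take flask from A; A=[apple] B=[-] C=[plank,wedge,orb,shaft,spool,flask]
Tick 7: prefer A, take apple from A; A=[-] B=[-] C=[plank,wedge,orb,shaft,spool,flask,apple]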